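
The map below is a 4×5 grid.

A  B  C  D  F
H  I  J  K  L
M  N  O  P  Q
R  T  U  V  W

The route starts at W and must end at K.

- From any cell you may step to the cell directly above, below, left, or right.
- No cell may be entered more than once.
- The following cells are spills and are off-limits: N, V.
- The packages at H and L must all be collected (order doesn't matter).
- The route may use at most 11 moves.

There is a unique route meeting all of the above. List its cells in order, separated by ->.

Any route must reach H and L and still end at K within 11 moves, so the order of the required stops is forced.
Route from W: up 3 to F, left 4 to A, down 1 to H, right 3 to K — 11 moves in all.
Check: all required cells visited; 11 ≤ 11 moves.

W -> Q -> L -> F -> D -> C -> B -> A -> H -> I -> J -> K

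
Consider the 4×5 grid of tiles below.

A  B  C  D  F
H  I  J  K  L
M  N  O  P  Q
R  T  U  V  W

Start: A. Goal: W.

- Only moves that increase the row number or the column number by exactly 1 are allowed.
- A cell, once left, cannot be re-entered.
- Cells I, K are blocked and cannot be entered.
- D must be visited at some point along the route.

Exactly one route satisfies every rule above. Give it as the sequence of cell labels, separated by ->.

Moves only go right or down, so the column and row indices never decrease.
Route from A: 4× right (reaching F), 3× down (reaching W) — 7 moves in all.
Check: all required cells visited.

A -> B -> C -> D -> F -> L -> Q -> W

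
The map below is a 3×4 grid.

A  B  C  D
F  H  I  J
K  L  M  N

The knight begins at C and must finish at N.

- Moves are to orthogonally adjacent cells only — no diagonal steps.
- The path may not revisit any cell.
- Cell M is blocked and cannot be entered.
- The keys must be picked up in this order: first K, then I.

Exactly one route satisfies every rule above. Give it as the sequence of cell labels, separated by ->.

The waypoints must appear in the order K, I, with no cell reused.
Route from C: 2× left (reaching A), 2× down (reaching K), right to L, up to H, 2× right (reaching J), down to N — 9 moves in all.
Check: order respected (K at step 4, I at step 7).

C -> B -> A -> F -> K -> L -> H -> I -> J -> N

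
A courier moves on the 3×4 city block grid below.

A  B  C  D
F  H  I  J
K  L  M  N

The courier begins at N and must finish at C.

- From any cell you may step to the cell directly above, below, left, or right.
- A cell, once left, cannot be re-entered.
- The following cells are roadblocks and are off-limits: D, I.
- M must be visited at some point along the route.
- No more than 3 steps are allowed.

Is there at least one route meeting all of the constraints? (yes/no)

Even ignoring the no-revisit rule, getting from N to C via M needs at least 1 + 4 = 5 moves (fewest moves per leg, detouring around blocked cells), which exceeds the 3-move limit.

no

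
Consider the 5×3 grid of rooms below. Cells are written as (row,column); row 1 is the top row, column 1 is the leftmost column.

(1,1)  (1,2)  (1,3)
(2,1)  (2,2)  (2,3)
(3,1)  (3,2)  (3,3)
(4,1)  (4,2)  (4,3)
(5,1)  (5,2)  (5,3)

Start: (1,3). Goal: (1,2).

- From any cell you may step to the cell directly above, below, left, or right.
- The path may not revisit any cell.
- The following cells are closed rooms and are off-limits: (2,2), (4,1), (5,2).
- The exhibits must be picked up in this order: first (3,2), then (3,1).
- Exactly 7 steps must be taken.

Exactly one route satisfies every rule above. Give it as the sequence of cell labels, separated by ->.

The waypoints must appear in the order (3,2), (3,1), with no cell reused.
Route from (1,3): 2× down (reaching (3,3)), 2× left (reaching (3,1)), 2× up (reaching (1,1)), right to (1,2) — 7 moves in all.
Check: order respected ((3,2) at step 3, (3,1) at step 4); 7 moves as required.

(1,3) -> (2,3) -> (3,3) -> (3,2) -> (3,1) -> (2,1) -> (1,1) -> (1,2)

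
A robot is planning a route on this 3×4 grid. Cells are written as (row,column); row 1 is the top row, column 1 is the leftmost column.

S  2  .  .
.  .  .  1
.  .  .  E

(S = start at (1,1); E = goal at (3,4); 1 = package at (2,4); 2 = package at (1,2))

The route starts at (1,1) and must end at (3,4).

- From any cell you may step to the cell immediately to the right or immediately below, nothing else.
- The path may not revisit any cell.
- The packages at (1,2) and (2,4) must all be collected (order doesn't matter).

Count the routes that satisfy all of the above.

3

A right/down-only route from (1,1) to (3,4) makes exactly 2 down-moves and 3 right-moves in some order.
With no other constraints that would be C(5,2) = 10 routes.
A monotone route can only reach the required cells in the order (1,2), (2,4), so split there and multiply the segment counts: (1,1)→(1,2): 1; (1,2)→(2,4): 3; (2,4)→(3,4): 1; product = 3.
That gives 3 routes.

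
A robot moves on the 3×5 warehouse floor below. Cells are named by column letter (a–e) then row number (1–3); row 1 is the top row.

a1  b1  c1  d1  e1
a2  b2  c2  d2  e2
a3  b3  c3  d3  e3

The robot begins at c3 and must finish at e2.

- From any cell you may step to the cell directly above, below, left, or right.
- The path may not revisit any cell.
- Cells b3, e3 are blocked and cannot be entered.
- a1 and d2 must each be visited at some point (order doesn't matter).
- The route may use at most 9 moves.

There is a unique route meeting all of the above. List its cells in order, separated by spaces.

c3 c2 b2 a2 a1 b1 c1 d1 d2 e2

Any route must reach a1 and d2 and still end at e2 within 9 moves, so the order of the required stops is forced.
Route from c3: up to c2, 2× left (reaching a2), up to a1, 3× right (reaching d1), down to d2, right to e2 — 9 moves in all.
Check: all required cells visited; 9 ≤ 9 moves.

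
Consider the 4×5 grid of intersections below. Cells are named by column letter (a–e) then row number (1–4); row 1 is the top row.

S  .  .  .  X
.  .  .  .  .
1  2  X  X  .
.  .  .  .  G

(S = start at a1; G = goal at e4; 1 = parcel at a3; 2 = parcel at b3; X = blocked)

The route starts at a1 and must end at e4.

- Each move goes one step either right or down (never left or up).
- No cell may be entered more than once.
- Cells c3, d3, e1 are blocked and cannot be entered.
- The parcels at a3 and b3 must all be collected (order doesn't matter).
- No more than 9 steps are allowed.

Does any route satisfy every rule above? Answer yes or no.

yes

One route that works: a1 → a2 → a3 → b3 → b4 → c4 → d4 → e4.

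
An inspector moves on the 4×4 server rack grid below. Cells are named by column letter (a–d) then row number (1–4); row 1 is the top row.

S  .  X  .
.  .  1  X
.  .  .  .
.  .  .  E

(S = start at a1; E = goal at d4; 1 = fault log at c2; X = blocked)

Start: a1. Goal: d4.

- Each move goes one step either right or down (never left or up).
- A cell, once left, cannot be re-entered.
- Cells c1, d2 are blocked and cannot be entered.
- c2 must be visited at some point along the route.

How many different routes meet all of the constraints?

A right/down-only route from a1 to d4 makes exactly 3 down-moves and 3 right-moves in some order.
With no other constraints that would be C(6,3) = 20 routes.
Split at c2 and multiply the segment counts (each segment already excludes blocked cells): a1→c2: 2; c2→d4: 2; product = 4.
That gives 4 routes.

4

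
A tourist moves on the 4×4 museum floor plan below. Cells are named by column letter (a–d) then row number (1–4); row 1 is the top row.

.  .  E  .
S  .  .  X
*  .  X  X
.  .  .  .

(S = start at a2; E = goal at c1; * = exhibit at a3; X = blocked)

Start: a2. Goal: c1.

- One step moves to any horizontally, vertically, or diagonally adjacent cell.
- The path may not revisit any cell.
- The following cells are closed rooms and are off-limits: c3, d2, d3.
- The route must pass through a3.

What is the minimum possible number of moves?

3

Any route passes through a3 somewhere between a2 and c1. Summing Chebyshev distances along the two legs (a2 → a3 → c1) gives a lower bound of 1 + 2 = 3 moves.
A route of 3 moves achieves this: a2 → a3 → b2 → c1.
Since 3 matches the lower bound, it is optimal.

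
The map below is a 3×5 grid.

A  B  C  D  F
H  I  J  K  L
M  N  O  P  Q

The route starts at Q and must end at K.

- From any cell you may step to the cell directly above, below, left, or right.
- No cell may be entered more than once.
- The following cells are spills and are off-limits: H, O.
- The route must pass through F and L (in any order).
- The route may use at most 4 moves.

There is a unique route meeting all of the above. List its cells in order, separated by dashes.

Q - L - F - D - K

Any route must reach F and L and still end at K within 4 moves, so the order of the required stops is forced.
Route from Q: 2× up (reaching F), left to D, down to K — 4 moves in all.
Check: all required cells visited; 4 ≤ 4 moves.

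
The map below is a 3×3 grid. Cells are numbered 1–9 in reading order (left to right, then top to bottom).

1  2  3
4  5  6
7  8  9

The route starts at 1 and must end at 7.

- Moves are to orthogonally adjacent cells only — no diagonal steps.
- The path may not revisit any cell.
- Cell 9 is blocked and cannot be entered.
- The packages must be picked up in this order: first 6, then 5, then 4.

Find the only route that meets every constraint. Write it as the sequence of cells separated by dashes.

The waypoints must appear in the order 6, 5, 4, with no cell reused.
Route from 1: 2× right (reaching 3), down to 6, 2× left (reaching 4), down to 7 — 6 moves in all.
Check: order respected (6 at step 3, 5 at step 4, 4 at step 5).

1 - 2 - 3 - 6 - 5 - 4 - 7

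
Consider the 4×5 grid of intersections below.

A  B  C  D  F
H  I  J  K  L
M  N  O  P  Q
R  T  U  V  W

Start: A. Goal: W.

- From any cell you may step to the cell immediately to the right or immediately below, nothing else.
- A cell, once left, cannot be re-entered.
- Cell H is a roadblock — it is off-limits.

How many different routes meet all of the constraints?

20

A right/down-only route from A to W makes exactly 3 down-moves and 4 right-moves in some order.
With no other constraints that would be C(7,3) = 35 routes.
Subtract routes through each blocked cell (inclusion–exclusion for overlaps): − through H: 15 → 20.
That gives 20 routes.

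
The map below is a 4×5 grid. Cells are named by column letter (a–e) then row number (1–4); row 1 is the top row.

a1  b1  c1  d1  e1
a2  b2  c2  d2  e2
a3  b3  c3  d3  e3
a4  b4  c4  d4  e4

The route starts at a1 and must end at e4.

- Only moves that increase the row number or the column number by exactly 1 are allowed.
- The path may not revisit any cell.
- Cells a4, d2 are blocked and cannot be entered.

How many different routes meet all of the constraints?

22

A right/down-only route from a1 to e4 makes exactly 3 down-moves and 4 right-moves in some order.
With no other constraints that would be C(7,3) = 35 routes.
Subtract routes through each blocked cell (inclusion–exclusion for overlaps): − through d2: 12 − through a4: 1 → 22.
That gives 22 routes.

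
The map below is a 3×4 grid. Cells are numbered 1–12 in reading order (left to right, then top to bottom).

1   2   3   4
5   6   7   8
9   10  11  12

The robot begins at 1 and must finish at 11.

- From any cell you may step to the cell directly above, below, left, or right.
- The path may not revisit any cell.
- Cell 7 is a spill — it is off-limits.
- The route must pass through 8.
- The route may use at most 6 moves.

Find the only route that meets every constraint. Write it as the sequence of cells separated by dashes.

Any route must reach 8 and still end at 11 within 6 moves, so the order of the required stops is forced.
Route from 1: 3× right (reaching 4), 2× down (reaching 12), left to 11 — 6 moves in all.
Check: all required cells visited; 6 ≤ 6 moves.

1 - 2 - 3 - 4 - 8 - 12 - 11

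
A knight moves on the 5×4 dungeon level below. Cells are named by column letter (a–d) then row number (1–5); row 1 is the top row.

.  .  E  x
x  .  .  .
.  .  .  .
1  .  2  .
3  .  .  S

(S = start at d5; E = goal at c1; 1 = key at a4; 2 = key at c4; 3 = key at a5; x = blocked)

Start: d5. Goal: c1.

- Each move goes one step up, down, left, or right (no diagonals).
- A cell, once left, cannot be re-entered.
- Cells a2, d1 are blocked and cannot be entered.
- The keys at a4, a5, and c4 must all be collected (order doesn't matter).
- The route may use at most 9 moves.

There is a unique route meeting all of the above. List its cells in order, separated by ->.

d5 -> c5 -> b5 -> a5 -> a4 -> b4 -> c4 -> c3 -> c2 -> c1

The 9-move cap with required stops at a4, a5, c4 leaves no slack for detours.
Route from d5: left 3 to a5, up 1 to a4, right 2 to c4, up 3 to c1 — 9 moves in all.
Check: all required cells visited; 9 ≤ 9 moves.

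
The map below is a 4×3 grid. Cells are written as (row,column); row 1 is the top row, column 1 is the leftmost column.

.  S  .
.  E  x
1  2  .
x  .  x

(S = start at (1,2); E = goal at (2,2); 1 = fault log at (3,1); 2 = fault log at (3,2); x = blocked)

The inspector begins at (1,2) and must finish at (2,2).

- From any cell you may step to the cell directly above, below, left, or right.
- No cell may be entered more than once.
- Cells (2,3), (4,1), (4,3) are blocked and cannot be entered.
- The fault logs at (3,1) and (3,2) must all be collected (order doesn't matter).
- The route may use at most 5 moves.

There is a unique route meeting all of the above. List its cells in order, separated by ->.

(1,2) -> (1,1) -> (2,1) -> (3,1) -> (3,2) -> (2,2)

The 5-move cap with required stops at (3,1), (3,2) leaves no slack for detours.
Route from (1,2): left to (1,1), 2× down (reaching (3,1)), right to (3,2), up to (2,2) — 5 moves in all.
Check: all required cells visited; 5 ≤ 5 moves.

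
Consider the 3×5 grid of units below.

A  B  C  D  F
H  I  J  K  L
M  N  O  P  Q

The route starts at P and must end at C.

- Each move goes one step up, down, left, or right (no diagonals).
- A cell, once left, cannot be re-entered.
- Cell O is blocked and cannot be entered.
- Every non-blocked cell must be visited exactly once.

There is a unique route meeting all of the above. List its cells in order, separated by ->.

P -> Q -> L -> F -> D -> K -> J -> I -> N -> M -> H -> A -> B -> C

Need to visit all 14 open cells exactly once, starting at P and ending at C.
Route from P: right to Q, 2× up (reaching F), left to D, down to K, 2× left (reaching I), down to N, left to M, 2× up (reaching A), 2× right (reaching C) — 13 moves in all.
Check: all 14 open cells covered.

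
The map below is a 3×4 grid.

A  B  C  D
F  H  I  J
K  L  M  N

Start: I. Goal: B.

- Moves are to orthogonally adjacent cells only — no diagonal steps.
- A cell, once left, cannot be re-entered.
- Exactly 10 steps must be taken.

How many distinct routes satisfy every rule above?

4

Need simple routes of exactly 10 moves from I to B (Manhattan distance 2, so 4 moves are spent on a detour and 4 undoing it).
Enumerating: I C D J N M L H F A B | I C D J N M L K F A B | I C D J N M L K F H B | I H F K L M N J D C B.
That gives 4 routes.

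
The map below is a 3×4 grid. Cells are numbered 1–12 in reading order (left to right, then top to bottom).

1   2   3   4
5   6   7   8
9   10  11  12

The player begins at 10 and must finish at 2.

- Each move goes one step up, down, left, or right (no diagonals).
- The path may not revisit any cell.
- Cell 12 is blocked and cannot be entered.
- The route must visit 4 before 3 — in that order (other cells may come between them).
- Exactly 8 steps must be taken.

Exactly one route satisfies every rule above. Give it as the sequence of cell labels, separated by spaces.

The waypoints must appear in the order 4, 3, with no cell reused.
Route from 10: left 1 to 9, up 1 to 5, right 3 to 8, up 1 to 4, left 2 to 2 — 8 moves in all.
Check: order respected (4 at step 6, 3 at step 7); 8 moves as required.

10 9 5 6 7 8 4 3 2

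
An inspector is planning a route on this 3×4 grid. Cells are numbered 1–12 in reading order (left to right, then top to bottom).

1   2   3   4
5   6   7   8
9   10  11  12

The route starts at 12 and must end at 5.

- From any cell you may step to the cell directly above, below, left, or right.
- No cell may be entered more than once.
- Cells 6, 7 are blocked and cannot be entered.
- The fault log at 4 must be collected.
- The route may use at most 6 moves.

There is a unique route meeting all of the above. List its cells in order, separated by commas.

The 6-move cap with required stops at 4 leaves no slack for detours.
Route from 12: up 2 to 4, left 3 to 1, down 1 to 5 — 6 moves in all.
Check: all required cells visited; 6 ≤ 6 moves.

12, 8, 4, 3, 2, 1, 5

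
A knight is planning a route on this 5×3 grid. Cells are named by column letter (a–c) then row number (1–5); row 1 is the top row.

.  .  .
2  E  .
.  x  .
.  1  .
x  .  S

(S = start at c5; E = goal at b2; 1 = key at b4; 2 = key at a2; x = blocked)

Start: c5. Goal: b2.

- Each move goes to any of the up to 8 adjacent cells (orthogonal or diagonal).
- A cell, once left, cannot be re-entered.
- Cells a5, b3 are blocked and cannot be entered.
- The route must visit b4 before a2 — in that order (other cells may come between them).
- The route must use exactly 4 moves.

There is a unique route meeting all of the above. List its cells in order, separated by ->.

c5 -> b4 -> a3 -> a2 -> b2

The waypoints must appear in the order b4, a2, with no cell reused.
Route from c5: 2× up-left (reaching a3), up to a2, right to b2 — 4 moves in all.
Check: order respected (1 at step 1, 2 at step 3); 4 moves as required.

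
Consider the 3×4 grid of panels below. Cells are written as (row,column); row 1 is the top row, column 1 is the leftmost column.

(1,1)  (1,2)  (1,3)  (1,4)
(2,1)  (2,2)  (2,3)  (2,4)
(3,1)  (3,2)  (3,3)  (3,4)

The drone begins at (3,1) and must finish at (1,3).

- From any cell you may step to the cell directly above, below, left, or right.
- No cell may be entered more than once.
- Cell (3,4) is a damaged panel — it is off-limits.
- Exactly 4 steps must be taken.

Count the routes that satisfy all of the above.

Need simple routes of exactly 4 moves from (3,1) to (1,3) (Manhattan distance 4, so 0 moves are spent on a detour and 0 undoing it).
Enumerating: (3,1) (2,1) (1,1) (1,2) (1,3) | (3,1) (2,1) (2,2) (1,2) (1,3) | (3,1) (2,1) (2,2) (2,3) (1,3) | (3,1) (3,2) (2,2) (1,2) (1,3) | (3,1) (3,2) (2,2) (2,3) (1,3) | (3,1) (3,2) (3,3) (2,3) (1,3).
That gives 6 routes.

6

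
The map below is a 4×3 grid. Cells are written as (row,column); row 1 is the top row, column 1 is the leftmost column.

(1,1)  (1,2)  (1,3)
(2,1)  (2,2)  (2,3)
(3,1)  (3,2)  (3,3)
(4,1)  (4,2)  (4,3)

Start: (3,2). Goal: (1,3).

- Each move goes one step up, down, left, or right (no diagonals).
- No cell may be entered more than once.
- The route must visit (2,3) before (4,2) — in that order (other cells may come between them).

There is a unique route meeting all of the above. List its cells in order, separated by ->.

The waypoints must appear in the order (2,3), (4,2), with no cell reused.
Route from (3,2): up 1 to (2,2), right 1 to (2,3), down 2 to (4,3), left 2 to (4,1), up 3 to (1,1), right 2 to (1,3) — 11 moves in all.
Check: order respected ((2,3) at step 2, (4,2) at step 5).

(3,2) -> (2,2) -> (2,3) -> (3,3) -> (4,3) -> (4,2) -> (4,1) -> (3,1) -> (2,1) -> (1,1) -> (1,2) -> (1,3)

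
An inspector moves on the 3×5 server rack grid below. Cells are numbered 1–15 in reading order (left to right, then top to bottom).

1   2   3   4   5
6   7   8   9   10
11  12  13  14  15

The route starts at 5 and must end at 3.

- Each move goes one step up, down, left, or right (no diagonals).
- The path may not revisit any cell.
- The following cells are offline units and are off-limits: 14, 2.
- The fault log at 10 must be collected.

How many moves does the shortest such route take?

4

Any route passes through 10 somewhere between 5 and 3. Summing Manhattan distances along the two legs (5 → 10 → 3) gives a lower bound of 1 + 3 = 4 moves.
A route of 4 moves achieves this: 5 → 10 → 9 → 4 → 3.
Since 4 matches the lower bound, it is optimal.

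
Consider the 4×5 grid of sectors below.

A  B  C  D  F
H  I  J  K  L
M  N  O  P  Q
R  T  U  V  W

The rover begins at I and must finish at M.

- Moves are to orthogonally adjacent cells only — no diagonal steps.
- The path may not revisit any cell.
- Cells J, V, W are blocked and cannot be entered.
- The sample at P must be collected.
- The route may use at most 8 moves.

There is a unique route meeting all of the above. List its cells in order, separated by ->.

Any route must reach P and still end at M within 8 moves, so the order of the required stops is forced.
Route from I: up 1 to B, right 2 to D, down 2 to P, left 3 to M — 8 moves in all.
Check: all required cells visited; 8 ≤ 8 moves.

I -> B -> C -> D -> K -> P -> O -> N -> M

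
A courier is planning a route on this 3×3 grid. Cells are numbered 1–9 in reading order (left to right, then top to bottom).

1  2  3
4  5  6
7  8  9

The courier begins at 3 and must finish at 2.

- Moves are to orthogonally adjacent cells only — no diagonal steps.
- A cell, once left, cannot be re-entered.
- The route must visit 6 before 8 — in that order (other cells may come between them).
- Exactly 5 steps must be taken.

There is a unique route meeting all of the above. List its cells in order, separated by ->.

The waypoints must appear in the order 6, 8, with no cell reused.
Route from 3: 2× down (reaching 9), left to 8, 2× up (reaching 2) — 5 moves in all.
Check: order respected (6 at step 1, 8 at step 3); 5 moves as required.

3 -> 6 -> 9 -> 8 -> 5 -> 2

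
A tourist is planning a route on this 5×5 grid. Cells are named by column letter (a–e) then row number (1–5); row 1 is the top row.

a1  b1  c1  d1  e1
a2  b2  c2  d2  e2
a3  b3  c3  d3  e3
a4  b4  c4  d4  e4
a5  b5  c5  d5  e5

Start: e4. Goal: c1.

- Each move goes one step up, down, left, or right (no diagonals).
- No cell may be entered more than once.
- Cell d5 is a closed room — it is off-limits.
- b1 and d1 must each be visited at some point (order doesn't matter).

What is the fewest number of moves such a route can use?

9

Any route passes through b1 and d1 in some order between e4 and c1. Summing Manhattan distances along each leg and taking the cheapest ordering (e4 → d1 → b1 → c1) gives a lower bound of 4 + 2 + 1 = 7 moves.
The shortest route satisfying every rule uses 9 moves: e4 → e3 → e2 → e1 → d1 → d2 → c2 → b2 → b1 → c1.
The no-revisit rule (legs can't share cells) pushes the minimum above the 7-move bound; an exhaustive check rules out every length from 7 to 8, leaving 9 as the minimum.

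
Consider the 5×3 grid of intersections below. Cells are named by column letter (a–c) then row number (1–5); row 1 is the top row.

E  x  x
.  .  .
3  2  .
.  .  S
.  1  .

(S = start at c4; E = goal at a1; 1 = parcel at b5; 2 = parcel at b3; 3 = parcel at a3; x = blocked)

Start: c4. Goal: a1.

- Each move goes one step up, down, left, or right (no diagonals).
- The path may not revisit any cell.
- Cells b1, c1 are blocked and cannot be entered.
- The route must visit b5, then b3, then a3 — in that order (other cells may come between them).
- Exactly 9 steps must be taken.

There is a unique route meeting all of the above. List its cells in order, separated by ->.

c4 -> c5 -> b5 -> a5 -> a4 -> b4 -> b3 -> a3 -> a2 -> a1

The waypoints must appear in the order b5, b3, a3, with no cell reused.
Route from c4: down 1 to c5, left 2 to a5, up 1 to a4, right 1 to b4, up 1 to b3, left 1 to a3, up 2 to a1 — 9 moves in all.
Check: order respected (1 at step 2, 2 at step 6, 3 at step 7); 9 moves as required.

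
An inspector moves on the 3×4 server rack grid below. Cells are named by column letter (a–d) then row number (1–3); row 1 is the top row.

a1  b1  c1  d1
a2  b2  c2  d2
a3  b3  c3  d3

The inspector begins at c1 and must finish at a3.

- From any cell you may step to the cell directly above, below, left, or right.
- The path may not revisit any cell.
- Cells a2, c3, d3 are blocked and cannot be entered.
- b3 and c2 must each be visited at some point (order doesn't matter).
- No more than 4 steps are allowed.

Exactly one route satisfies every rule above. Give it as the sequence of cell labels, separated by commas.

c1, c2, b2, b3, a3

Any route must reach b3 and c2 and still end at a3 within 4 moves, so the order of the required stops is forced.
Route from c1: down to c2, left to b2, down to b3, left to a3 — 4 moves in all.
Check: all required cells visited; 4 ≤ 4 moves.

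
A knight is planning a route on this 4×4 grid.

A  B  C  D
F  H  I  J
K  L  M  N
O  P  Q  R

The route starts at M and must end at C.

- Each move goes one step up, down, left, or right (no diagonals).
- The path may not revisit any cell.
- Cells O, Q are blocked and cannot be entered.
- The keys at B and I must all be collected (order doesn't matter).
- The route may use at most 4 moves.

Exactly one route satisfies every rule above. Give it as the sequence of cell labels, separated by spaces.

M I H B C

Any route must reach B and I and still end at C within 4 moves, so the order of the required stops is forced.
Route from M: up 1 to I, left 1 to H, up 1 to B, right 1 to C — 4 moves in all.
Check: all required cells visited; 4 ≤ 4 moves.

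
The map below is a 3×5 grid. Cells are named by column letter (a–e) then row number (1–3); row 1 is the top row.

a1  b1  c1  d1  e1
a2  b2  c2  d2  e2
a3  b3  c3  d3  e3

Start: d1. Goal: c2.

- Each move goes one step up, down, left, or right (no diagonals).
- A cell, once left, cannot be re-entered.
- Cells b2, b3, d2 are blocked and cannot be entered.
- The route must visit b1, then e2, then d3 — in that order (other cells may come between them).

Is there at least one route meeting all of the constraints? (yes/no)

no

Even ignoring the required order, no revisit-free route from d1 to c2 manages to pass through all of b1, e2, and d3: branching out from d1, every path either misses one of them or, having collected them, can no longer reach c2 without re-entering a cell.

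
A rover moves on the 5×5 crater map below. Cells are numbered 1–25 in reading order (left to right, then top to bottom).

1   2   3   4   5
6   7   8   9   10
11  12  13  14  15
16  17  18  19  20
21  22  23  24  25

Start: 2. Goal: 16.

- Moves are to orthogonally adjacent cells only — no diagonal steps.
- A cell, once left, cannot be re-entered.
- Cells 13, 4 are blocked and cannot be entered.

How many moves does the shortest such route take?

The Manhattan distance from 2 to 16 is |1−4| + |2−1| = 4, so at least 4 moves are needed.
A route of 4 moves achieves this: 2 → 7 → 12 → 17 → 16.
Since 4 matches the lower bound, it is optimal.

4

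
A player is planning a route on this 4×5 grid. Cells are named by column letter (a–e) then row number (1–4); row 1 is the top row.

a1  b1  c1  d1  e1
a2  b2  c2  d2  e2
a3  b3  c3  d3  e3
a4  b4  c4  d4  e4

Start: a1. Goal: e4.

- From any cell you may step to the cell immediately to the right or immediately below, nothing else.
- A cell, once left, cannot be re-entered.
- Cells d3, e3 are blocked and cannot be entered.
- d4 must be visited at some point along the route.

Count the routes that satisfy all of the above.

10

A right/down-only route from a1 to e4 makes exactly 3 down-moves and 4 right-moves in some order.
With no other constraints that would be C(7,3) = 35 routes.
Split at d4 and multiply the segment counts (each segment already excludes blocked cells): a1→d4: 10; d4→e4: 1; product = 10.
That gives 10 routes.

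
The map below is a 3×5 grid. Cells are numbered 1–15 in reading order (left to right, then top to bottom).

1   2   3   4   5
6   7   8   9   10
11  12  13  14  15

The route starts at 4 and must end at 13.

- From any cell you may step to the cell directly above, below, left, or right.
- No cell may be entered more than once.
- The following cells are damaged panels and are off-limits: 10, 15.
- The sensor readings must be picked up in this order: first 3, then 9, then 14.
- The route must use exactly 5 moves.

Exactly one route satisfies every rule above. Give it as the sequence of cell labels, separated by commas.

4, 3, 8, 9, 14, 13

The waypoints must appear in the order 3, 9, 14, with no cell reused.
Route from 4: left 1 to 3, down 1 to 8, right 1 to 9, down 1 to 14, left 1 to 13 — 5 moves in all.
Check: order respected (3 at step 1, 9 at step 3, 14 at step 4); 5 moves as required.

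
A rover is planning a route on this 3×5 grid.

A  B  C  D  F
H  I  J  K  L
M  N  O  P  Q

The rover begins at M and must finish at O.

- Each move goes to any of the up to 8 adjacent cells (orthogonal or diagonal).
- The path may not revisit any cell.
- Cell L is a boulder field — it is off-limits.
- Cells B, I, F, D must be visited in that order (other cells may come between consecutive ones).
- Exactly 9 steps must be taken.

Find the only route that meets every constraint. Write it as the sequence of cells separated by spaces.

M H B I C K F D J O

The waypoints must appear in the order B, I, F, D, with no cell reused.
Route from M: up 1 to H, up-right 1 to B, down 1 to I, up-right 1 to C, down-right 1 to K, up-right 1 to F, left 1 to D, down-left 1 to J, down 1 to O — 9 moves in all.
Check: order respected (B at step 2, I at step 3, F at step 6, D at step 7); 9 moves as required.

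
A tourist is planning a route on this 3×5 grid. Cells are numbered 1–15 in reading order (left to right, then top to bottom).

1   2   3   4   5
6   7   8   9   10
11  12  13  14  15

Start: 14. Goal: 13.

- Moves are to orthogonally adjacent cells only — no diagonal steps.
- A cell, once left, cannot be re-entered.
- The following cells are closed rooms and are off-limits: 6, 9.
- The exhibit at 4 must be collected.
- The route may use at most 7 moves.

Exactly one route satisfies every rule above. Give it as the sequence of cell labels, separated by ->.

14 -> 15 -> 10 -> 5 -> 4 -> 3 -> 8 -> 13

Any route must reach 4 and still end at 13 within 7 moves, so the order of the required stops is forced.
Route from 14: right 1 to 15, up 2 to 5, left 2 to 3, down 2 to 13 — 7 moves in all.
Check: all required cells visited; 7 ≤ 7 moves.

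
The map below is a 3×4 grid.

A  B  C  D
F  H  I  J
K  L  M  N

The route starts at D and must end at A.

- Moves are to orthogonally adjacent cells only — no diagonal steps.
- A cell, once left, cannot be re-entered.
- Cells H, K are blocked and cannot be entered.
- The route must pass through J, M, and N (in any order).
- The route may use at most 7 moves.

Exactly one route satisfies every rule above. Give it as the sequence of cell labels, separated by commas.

D, J, N, M, I, C, B, A

Any route must reach J, M, and N and still end at A within 7 moves, so the order of the required stops is forced.
Route from D: 2× down (reaching N), left to M, 2× up (reaching C), 2× left (reaching A) — 7 moves in all.
Check: all required cells visited; 7 ≤ 7 moves.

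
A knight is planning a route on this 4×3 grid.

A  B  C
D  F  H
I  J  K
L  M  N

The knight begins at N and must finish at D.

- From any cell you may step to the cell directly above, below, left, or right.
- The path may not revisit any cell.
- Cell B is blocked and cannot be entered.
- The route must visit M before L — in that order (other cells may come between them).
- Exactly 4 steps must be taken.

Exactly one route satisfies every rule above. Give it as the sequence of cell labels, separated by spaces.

N M L I D

The waypoints must appear in the order M, L, with no cell reused.
Route from N: 2× left (reaching L), 2× up (reaching D) — 4 moves in all.
Check: order respected (M at step 1, L at step 2); 4 moves as required.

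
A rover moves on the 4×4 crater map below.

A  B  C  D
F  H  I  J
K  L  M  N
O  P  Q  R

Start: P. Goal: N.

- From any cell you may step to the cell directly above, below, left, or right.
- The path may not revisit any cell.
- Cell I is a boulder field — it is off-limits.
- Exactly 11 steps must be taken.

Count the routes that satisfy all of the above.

5

Need simple routes of exactly 11 moves from P to N (Manhattan distance 3, so 4 moves are spent on a detour and 4 undoing it).
Enumerating: P O K F A B H L M Q R N | P O K L H F A B C D J N | P Q M L H F A B C D J N | P Q M L K F A B C D J N | P Q M L K F H B C D J N.
That gives 5 routes.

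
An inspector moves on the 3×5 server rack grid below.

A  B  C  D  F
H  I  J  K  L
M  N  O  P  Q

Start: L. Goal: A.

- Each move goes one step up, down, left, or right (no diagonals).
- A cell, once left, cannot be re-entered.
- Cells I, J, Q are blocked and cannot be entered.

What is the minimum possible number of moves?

The Manhattan distance from L to A is |2−1| + |5−1| = 5, so at least 5 moves are needed.
A route of 5 moves achieves this: L → F → D → C → B → A.
Since 5 matches the lower bound, it is optimal.

5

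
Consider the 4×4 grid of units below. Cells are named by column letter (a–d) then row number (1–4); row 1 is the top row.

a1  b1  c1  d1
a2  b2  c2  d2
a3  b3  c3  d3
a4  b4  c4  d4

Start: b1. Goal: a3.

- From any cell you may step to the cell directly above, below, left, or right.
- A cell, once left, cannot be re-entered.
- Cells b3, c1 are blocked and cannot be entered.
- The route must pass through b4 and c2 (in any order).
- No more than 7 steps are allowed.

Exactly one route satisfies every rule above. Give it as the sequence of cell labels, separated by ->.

b1 -> b2 -> c2 -> c3 -> c4 -> b4 -> a4 -> a3

The 7-move cap with required stops at b4, c2 leaves no slack for detours.
Route from b1: down 1 to b2, right 1 to c2, down 2 to c4, left 2 to a4, up 1 to a3 — 7 moves in all.
Check: all required cells visited; 7 ≤ 7 moves.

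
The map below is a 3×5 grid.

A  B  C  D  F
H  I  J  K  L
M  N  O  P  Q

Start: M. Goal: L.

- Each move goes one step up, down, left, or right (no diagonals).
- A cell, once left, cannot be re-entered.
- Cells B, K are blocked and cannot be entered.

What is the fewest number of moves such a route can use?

5

The Manhattan distance from M to L is |3−2| + |1−5| = 5, so at least 5 moves are needed.
A route of 5 moves achieves this: M → N → O → P → Q → L.
Since 5 matches the lower bound, it is optimal.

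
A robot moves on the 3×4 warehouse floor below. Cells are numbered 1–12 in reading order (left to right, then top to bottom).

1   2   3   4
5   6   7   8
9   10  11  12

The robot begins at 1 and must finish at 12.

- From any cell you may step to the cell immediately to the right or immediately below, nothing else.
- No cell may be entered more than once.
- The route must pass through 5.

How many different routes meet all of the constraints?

4

A right/down-only route from 1 to 12 makes exactly 2 down-moves and 3 right-moves in some order.
With no other constraints that would be C(5,2) = 10 routes.
Split at 5 and multiply the segment counts: 1→5: 1; 5→12: 4; product = 4.
That gives 4 routes.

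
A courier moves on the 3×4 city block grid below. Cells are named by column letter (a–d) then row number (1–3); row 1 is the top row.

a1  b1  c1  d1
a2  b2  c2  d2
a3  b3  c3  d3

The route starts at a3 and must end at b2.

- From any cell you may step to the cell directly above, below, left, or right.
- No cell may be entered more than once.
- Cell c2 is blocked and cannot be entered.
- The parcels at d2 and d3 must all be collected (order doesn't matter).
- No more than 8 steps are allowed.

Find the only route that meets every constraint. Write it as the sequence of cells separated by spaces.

a3 b3 c3 d3 d2 d1 c1 b1 b2

The budget equals the shortest possible length, so every move has to be on a shortest route through the required cells.
Route from a3: right 3 to d3, up 2 to d1, left 2 to b1, down 1 to b2 — 8 moves in all.
Check: all required cells visited; 8 ≤ 8 moves.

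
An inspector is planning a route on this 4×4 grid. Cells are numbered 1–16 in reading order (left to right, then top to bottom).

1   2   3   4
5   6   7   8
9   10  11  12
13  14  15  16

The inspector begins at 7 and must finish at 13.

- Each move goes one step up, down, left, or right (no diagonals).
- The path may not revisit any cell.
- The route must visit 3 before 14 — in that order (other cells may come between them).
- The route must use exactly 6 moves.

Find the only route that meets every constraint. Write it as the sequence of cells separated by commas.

7, 3, 2, 6, 10, 14, 13

The waypoints must appear in the order 3, 14, with no cell reused.
Route from 7: up 1 to 3, left 1 to 2, down 3 to 14, left 1 to 13 — 6 moves in all.
Check: order respected (3 at step 1, 14 at step 5); 6 moves as required.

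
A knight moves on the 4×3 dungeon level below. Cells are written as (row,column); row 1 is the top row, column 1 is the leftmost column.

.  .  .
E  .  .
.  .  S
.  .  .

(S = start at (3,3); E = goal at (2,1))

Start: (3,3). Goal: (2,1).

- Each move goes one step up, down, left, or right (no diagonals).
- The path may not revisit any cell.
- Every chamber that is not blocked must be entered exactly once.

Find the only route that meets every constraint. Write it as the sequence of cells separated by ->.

(3,3) -> (4,3) -> (4,2) -> (4,1) -> (3,1) -> (3,2) -> (2,2) -> (2,3) -> (1,3) -> (1,2) -> (1,1) -> (2,1)

Need to visit all 12 open cells exactly once, starting at (3,3) and ending at (2,1).
Cell (4,1) has only two open neighbours ((3,1) and (4,2)), so the path must pass straight through it: one of those is the cell it's entered from and the other is where it exits.
Route from (3,3): down to (4,3), 2× left (reaching (4,1)), up to (3,1), right to (3,2), up to (2,2), right to (2,3), up to (1,3), 2× left (reaching (1,1)), down to (2,1) — 11 moves in all.
Check: all 12 open cells covered.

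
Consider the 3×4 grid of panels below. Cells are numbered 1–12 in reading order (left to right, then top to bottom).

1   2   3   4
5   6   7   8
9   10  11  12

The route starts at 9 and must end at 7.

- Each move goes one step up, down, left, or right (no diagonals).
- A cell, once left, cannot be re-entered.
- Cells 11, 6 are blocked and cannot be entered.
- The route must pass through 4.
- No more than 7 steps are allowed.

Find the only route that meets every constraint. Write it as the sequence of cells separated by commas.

The budget equals the shortest possible length, so every move has to be on a shortest route through the required cells.
Route from 9: up 2 to 1, right 3 to 4, down 1 to 8, left 1 to 7 — 7 moves in all.
Check: all required cells visited; 7 ≤ 7 moves.

9, 5, 1, 2, 3, 4, 8, 7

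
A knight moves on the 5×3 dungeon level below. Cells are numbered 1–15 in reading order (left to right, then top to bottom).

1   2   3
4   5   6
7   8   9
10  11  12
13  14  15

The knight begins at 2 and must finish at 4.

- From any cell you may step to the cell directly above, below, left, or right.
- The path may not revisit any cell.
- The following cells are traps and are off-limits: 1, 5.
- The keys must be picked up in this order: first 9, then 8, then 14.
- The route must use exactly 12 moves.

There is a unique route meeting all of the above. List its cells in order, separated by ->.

The waypoints must appear in the order 9, 8, 14, with no cell reused.
Route from 2: right to 3, 2× down (reaching 9), left to 8, down to 11, right to 12, down to 15, 2× left (reaching 13), 3× up (reaching 4) — 12 moves in all.
Check: order respected (9 at step 3, 8 at step 4, 14 at step 8); 12 moves as required.

2 -> 3 -> 6 -> 9 -> 8 -> 11 -> 12 -> 15 -> 14 -> 13 -> 10 -> 7 -> 4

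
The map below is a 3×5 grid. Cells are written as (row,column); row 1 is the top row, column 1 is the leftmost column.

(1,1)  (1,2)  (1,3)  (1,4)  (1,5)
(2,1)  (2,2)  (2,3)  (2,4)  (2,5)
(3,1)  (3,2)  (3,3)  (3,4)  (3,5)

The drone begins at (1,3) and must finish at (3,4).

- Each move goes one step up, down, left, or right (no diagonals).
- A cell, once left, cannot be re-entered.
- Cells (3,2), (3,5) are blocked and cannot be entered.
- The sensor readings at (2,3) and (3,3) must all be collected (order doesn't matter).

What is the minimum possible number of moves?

3

Any route passes through (2,3) and (3,3) in some order between (1,3) and (3,4). Summing Manhattan distances along each leg and taking the cheapest ordering ((1,3) → (2,3) → (3,3) → (3,4)) gives a lower bound of 1 + 1 + 1 = 3 moves.
A route of 3 moves achieves this: (1,3) → (2,3) → (3,3) → (3,4).
Since 3 matches the lower bound, it is optimal.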